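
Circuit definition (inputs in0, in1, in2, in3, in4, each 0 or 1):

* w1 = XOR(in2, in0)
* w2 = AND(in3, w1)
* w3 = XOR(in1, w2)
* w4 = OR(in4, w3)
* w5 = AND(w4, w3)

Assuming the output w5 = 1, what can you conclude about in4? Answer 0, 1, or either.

Both values of in4 occur among assignments with w5 = 1:
  in4=0: in0=0, in1=0, in2=1, in3=1, in4=0
  in4=1: in0=0, in1=0, in2=1, in3=1, in4=1

either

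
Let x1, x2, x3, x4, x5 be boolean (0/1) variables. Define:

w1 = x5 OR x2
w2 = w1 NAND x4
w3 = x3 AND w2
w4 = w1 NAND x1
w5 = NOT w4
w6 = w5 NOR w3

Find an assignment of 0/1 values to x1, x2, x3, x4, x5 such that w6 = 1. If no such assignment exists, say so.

w6 = w5 NOR w3 must be 1, so both w5 = 0 and w3 = 0.
w5 = NOT w4 must be 0, so w4 = 1.
Check with x1=1 x2=0 x3=0 x4=1 x5=0:
w1 = x5 OR x2 = 0 OR 0 = 0
w2 = w1 NAND x4 = 0 NAND 1 = 1
w3 = x3 AND w2 = 0 AND 1 = 0
w4 = w1 NAND x1 = 0 NAND 1 = 1
w5 = NOT w4 = NOT 1 = 0
w6 = w5 NOR w3 = 0 NOR 0 = 1
So w6 = 1 as required.

x1=1 x2=0 x3=0 x4=1 x5=0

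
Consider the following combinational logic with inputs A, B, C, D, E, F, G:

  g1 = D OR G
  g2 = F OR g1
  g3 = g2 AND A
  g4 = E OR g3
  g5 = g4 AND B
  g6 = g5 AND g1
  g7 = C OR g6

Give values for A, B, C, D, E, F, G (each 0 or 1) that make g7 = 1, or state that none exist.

A=1 B=1 C=0 D=1 E=0 F=0 G=1

g7 = C OR g6 must be 1, so at least one of C, g6 is 1.
Check with A=1 B=1 C=0 D=1 E=0 F=0 G=1:
g1 = D OR G = 1 OR 1 = 1
g2 = F OR g1 = 0 OR 1 = 1
g3 = g2 AND A = 1 AND 1 = 1
g4 = E OR g3 = 0 OR 1 = 1
g5 = g4 AND B = 1 AND 1 = 1
g6 = g5 AND g1 = 1 AND 1 = 1
g7 = C OR g6 = 0 OR 1 = 1
So g7 = 1 as required.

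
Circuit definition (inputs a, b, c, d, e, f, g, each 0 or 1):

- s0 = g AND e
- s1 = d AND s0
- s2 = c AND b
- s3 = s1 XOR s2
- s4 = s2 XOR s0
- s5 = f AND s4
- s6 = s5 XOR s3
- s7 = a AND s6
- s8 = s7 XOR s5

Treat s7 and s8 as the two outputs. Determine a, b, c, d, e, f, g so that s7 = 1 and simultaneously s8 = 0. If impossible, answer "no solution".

Check with a=1 b=1 c=0 d=0 e=1 f=1 g=1:
s0 = g AND e = 1 AND 1 = 1
s1 = d AND s0 = 0 AND 1 = 0
s2 = c AND b = 0 AND 1 = 0
s3 = s1 XOR s2 = 0 XOR 0 = 0
s4 = s2 XOR s0 = 0 XOR 1 = 1
s5 = f AND s4 = 1 AND 1 = 1
s6 = s5 XOR s3 = 1 XOR 0 = 1
s7 = a AND s6 = 1 AND 1 = 1
s8 = s7 XOR s5 = 1 XOR 1 = 0
So s7 = 1 and s8 = 0.

a=1 b=1 c=0 d=0 e=1 f=1 g=1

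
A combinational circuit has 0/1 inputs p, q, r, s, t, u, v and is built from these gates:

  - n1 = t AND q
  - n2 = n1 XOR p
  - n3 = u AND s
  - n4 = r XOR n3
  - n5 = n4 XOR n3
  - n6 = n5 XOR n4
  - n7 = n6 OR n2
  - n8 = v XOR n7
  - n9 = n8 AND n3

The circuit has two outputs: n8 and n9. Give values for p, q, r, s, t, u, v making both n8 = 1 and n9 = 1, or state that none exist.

Check with p=0, q=0, r=1, s=1, t=1, u=1, v=0:
n1 = t AND q = 1 AND 0 = 0
n2 = n1 XOR p = 0 XOR 0 = 0
n3 = u AND s = 1 AND 1 = 1
n4 = r XOR n3 = 1 XOR 1 = 0
n5 = n4 XOR n3 = 0 XOR 1 = 1
n6 = n5 XOR n4 = 1 XOR 0 = 1
n7 = n6 OR n2 = 1 OR 0 = 1
n8 = v XOR n7 = 0 XOR 1 = 1
n9 = n8 AND n3 = 1 AND 1 = 1
So n8 = 1 and n9 = 1.

p=0, q=0, r=1, s=1, t=1, u=1, v=0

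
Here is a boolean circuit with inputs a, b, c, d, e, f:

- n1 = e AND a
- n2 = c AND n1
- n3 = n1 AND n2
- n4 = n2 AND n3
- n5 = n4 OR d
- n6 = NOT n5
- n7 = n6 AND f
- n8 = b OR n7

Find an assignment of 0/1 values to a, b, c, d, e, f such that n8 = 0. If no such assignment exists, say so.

a=1 b=0 c=1 d=0 e=1 f=1

n8 = b OR n7 must be 0, so both b = 0 and n7 = 0.
Check with a=1 b=0 c=1 d=0 e=1 f=1:
n1 = e AND a = 1 AND 1 = 1
n2 = c AND n1 = 1 AND 1 = 1
n3 = n1 AND n2 = 1 AND 1 = 1
n4 = n2 AND n3 = 1 AND 1 = 1
n5 = n4 OR d = 1 OR 0 = 1
n6 = NOT n5 = NOT 1 = 0
n7 = n6 AND f = 0 AND 1 = 0
n8 = b OR n7 = 0 OR 0 = 0
So n8 = 0 as required.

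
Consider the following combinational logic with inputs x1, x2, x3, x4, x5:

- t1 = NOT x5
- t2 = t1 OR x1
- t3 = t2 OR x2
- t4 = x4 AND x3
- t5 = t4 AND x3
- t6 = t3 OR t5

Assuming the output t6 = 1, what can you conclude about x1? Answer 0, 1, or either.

either

Both values of x1 occur among assignments with t6 = 1:
  x1=0: x1=0, x2=0, x3=0, x4=0, x5=0
  x1=1: x1=1, x2=0, x3=0, x4=0, x5=0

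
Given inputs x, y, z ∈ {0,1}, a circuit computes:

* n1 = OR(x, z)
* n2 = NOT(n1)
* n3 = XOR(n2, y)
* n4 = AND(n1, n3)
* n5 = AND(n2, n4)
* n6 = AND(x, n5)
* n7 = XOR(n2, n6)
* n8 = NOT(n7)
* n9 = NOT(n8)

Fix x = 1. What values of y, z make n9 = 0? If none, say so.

y=1 z=1

Check with x = 1 and y=1, z=1:
n1 = OR(x, z) = OR(1, 1) = 1
n2 = NOT(n1) = NOT 1 = 0
n3 = XOR(n2, y) = XOR(0, 1) = 1
n4 = AND(n1, n3) = AND(1, 1) = 1
n5 = AND(n2, n4) = AND(0, 1) = 0
n6 = AND(x, n5) = AND(1, 0) = 0
n7 = XOR(n2, n6) = XOR(0, 0) = 0
n8 = NOT(n7) = NOT 0 = 1
n9 = NOT(n8) = NOT 1 = 0
So n9 = 0.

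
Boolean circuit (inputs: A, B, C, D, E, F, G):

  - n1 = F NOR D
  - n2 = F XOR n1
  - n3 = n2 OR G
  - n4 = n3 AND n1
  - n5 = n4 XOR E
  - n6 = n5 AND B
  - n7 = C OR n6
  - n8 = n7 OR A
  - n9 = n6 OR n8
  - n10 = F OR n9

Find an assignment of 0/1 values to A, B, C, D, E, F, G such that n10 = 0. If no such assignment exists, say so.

A=0, B=0, C=0, D=0, E=0, F=0, G=1

n10 = F OR n9 must be 0, so both F = 0 and n9 = 0.
Check with A=0, B=0, C=0, D=0, E=0, F=0, G=1:
n1 = F NOR D = 0 NOR 0 = 1
n2 = F XOR n1 = 0 XOR 1 = 1
n3 = n2 OR G = 1 OR 1 = 1
n4 = n3 AND n1 = 1 AND 1 = 1
n5 = n4 XOR E = 1 XOR 0 = 1
n6 = n5 AND B = 1 AND 0 = 0
n7 = C OR n6 = 0 OR 0 = 0
n8 = n7 OR A = 0 OR 0 = 0
n9 = n6 OR n8 = 0 OR 0 = 0
n10 = F OR n9 = 0 OR 0 = 0
So n10 = 0 as required.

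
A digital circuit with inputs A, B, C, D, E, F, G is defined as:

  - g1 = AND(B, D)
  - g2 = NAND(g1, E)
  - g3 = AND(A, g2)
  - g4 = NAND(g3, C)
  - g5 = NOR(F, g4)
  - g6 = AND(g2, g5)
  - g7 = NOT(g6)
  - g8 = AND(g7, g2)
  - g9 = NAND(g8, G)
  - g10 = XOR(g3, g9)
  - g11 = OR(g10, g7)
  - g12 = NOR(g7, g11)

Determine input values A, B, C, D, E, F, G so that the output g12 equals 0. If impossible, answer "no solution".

A=0, B=1, C=1, D=1, E=1, F=1, G=1

g12 = NOR(g7, g11) must be 0, so at least one of g7, g11 is 1.
Check with A=0, B=1, C=1, D=1, E=1, F=1, G=1:
g1 = AND(B, D) = AND(1, 1) = 1
g2 = NAND(g1, E) = NAND(1, 1) = 0
g3 = AND(A, g2) = AND(0, 0) = 0
g4 = NAND(g3, C) = NAND(0, 1) = 1
g5 = NOR(F, g4) = NOR(1, 1) = 0
g6 = AND(g2, g5) = AND(0, 0) = 0
g7 = NOT(g6) = NOT 0 = 1
g8 = AND(g7, g2) = AND(1, 0) = 0
g9 = NAND(g8, G) = NAND(0, 1) = 1
g10 = XOR(g3, g9) = XOR(0, 1) = 1
g11 = OR(g10, g7) = OR(1, 1) = 1
g12 = NOR(g7, g11) = NOR(1, 1) = 0
So g12 = 0 as required.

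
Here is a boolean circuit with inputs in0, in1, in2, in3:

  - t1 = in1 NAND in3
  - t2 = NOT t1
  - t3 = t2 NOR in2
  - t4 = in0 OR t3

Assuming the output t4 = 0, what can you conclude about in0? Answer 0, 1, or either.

0

t4 = in0 OR t3 must be 0, so both in0 = 0 and t3 = 0.
t3 = t2 NOR in2 must be 0, so at least one of t2, in2 is 1.
Every assignment with t4 = 0 has in0 = 0; there are 5 such assignment(s).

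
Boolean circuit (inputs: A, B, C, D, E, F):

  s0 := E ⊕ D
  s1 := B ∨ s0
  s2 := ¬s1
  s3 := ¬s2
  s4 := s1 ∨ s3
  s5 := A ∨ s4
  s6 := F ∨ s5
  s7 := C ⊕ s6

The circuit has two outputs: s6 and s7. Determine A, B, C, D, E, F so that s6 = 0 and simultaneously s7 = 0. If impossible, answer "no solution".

Check with A=0, B=0, C=0, D=1, E=1, F=0:
s0 = E ⊕ D = 1 ⊕ 1 = 0
s1 = B ∨ s0 = 0 ∨ 0 = 0
s2 = ¬s1 = ¬0 = 1
s3 = ¬s2 = ¬1 = 0
s4 = s1 ∨ s3 = 0 ∨ 0 = 0
s5 = A ∨ s4 = 0 ∨ 0 = 0
s6 = F ∨ s5 = 0 ∨ 0 = 0
s7 = C ⊕ s6 = 0 ⊕ 0 = 0
So s6 = 0 and s7 = 0.

A=0, B=0, C=0, D=1, E=1, F=0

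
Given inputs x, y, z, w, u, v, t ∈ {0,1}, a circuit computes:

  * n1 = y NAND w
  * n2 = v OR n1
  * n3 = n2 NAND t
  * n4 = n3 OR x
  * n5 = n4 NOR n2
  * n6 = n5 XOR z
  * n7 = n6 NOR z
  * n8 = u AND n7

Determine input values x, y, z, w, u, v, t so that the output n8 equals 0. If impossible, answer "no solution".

n8 = u AND n7 must be 0, so at least one of u, n7 is 0.
Check with x=1, y=1, z=1, w=0, u=1, v=1, t=1:
n1 = y NAND w = 1 NAND 0 = 1
n2 = v OR n1 = 1 OR 1 = 1
n3 = n2 NAND t = 1 NAND 1 = 0
n4 = n3 OR x = 0 OR 1 = 1
n5 = n4 NOR n2 = 1 NOR 1 = 0
n6 = n5 XOR z = 0 XOR 1 = 1
n7 = n6 NOR z = 1 NOR 1 = 0
n8 = u AND n7 = 1 AND 0 = 0
So n8 = 0 as required.

x=1, y=1, z=1, w=0, u=1, v=1, t=1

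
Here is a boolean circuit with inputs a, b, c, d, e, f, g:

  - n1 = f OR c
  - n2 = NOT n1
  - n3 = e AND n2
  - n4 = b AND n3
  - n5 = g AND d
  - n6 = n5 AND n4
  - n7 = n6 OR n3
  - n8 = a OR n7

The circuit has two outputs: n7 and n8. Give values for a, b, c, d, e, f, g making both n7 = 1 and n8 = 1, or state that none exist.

a=1, b=1, c=0, d=0, e=1, f=0, g=0

Check with a=1, b=1, c=0, d=0, e=1, f=0, g=0:
n1 = f OR c = 0 OR 0 = 0
n2 = NOT n1 = NOT 0 = 1
n3 = e AND n2 = 1 AND 1 = 1
n4 = b AND n3 = 1 AND 1 = 1
n5 = g AND d = 0 AND 0 = 0
n6 = n5 AND n4 = 0 AND 1 = 0
n7 = n6 OR n3 = 0 OR 1 = 1
n8 = a OR n7 = 1 OR 1 = 1
So n7 = 1 and n8 = 1.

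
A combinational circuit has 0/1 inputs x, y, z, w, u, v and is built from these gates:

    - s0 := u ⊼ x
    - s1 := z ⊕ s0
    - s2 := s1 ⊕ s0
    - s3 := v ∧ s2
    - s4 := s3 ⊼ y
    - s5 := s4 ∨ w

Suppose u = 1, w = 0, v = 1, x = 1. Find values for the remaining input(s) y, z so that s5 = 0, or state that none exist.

Check with u = 1, w = 0, v = 1, x = 1 and y=1, z=1:
s0 = u ⊼ x = 1 ⊼ 1 = 0
s1 = z ⊕ s0 = 1 ⊕ 0 = 1
s2 = s1 ⊕ s0 = 1 ⊕ 0 = 1
s3 = v ∧ s2 = 1 ∧ 1 = 1
s4 = s3 ⊼ y = 1 ⊼ 1 = 0
s5 = s4 ∨ w = 0 ∨ 0 = 0
So s5 = 0.

y=1, z=1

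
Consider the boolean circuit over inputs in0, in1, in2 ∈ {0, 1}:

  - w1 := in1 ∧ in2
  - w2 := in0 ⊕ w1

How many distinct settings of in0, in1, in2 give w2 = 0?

w2 = in0 ⊕ w1 must be 0, so in0 and w1 are equal.
Enumerating the 8 input combinations, 4 give w2 = 0 and 4 give w2 = 1.

4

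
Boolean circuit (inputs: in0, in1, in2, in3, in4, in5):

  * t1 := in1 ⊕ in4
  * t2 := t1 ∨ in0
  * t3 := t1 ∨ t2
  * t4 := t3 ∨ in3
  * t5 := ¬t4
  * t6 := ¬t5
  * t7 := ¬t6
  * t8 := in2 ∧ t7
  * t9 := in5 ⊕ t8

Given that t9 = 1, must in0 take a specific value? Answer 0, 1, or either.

Both values of in0 occur among assignments with t9 = 1:
  in0=0: in0=0, in1=0, in2=0, in3=0, in4=0, in5=1
  in0=1: in0=1, in1=0, in2=0, in3=0, in4=0, in5=1

either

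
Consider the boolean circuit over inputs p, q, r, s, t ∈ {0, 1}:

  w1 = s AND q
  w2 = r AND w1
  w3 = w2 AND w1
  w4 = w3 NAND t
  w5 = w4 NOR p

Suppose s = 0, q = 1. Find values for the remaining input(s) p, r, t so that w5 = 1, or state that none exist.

no solution exists

With s = 0, q = 1 fixed, none of the 8 settings of p, r, t give w5 = 1.
For example, with p=0, r=0, t=0:
w1 = s AND q = 0 AND 1 = 0
w2 = r AND w1 = 0 AND 0 = 0
w3 = w2 AND w1 = 0 AND 0 = 0
w4 = w3 NAND t = 0 NAND 0 = 1
w5 = w4 NOR p = 1 NOR 0 = 0
giving w5 = 0 ≠ 1.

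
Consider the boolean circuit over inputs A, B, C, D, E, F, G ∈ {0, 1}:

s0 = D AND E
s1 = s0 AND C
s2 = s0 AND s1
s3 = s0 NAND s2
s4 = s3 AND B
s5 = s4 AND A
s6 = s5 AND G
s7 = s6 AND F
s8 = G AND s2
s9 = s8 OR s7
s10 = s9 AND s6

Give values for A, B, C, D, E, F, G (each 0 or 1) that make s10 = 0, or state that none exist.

A=0, B=1, C=0, D=1, E=1, F=0, G=1

s10 = s9 AND s6 must be 0, so at least one of s9, s6 is 0.
Check with A=0, B=1, C=0, D=1, E=1, F=0, G=1:
s0 = D AND E = 1 AND 1 = 1
s1 = s0 AND C = 1 AND 0 = 0
s2 = s0 AND s1 = 1 AND 0 = 0
s3 = s0 NAND s2 = 1 NAND 0 = 1
s4 = s3 AND B = 1 AND 1 = 1
s5 = s4 AND A = 1 AND 0 = 0
s6 = s5 AND G = 0 AND 1 = 0
s7 = s6 AND F = 0 AND 0 = 0
s8 = G AND s2 = 1 AND 0 = 0
s9 = s8 OR s7 = 0 OR 0 = 0
s10 = s9 AND s6 = 0 AND 0 = 0
So s10 = 0 as required.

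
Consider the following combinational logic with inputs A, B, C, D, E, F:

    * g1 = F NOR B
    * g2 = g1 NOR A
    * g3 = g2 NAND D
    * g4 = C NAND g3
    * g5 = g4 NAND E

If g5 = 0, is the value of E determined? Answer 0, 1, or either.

1

g5 = g4 NAND E must be 0, so both g4 = 1 and E = 1.
g4 = C NAND g3 must be 1, so at least one of C, g3 is 0.
Every assignment with g5 = 0 has E = 1; there are 19 such assignment(s).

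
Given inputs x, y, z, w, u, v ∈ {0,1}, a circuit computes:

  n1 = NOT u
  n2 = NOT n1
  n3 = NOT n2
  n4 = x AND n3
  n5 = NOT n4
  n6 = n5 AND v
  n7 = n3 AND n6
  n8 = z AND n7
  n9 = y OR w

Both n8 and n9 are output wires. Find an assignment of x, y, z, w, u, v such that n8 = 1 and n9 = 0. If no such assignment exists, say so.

x=0, y=0, z=1, w=0, u=0, v=1

Check with x=0, y=0, z=1, w=0, u=0, v=1:
n1 = NOT u = NOT 0 = 1
n2 = NOT n1 = NOT 1 = 0
n3 = NOT n2 = NOT 0 = 1
n4 = x AND n3 = 0 AND 1 = 0
n5 = NOT n4 = NOT 0 = 1
n6 = n5 AND v = 1 AND 1 = 1
n7 = n3 AND n6 = 1 AND 1 = 1
n8 = z AND n7 = 1 AND 1 = 1
n9 = y OR w = 0 OR 0 = 0
So n8 = 1 and n9 = 0.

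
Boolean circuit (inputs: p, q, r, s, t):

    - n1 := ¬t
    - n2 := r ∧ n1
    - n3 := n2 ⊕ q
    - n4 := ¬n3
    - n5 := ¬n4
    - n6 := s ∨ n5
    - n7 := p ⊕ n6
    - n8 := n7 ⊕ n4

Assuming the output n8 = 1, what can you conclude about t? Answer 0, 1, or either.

either

Both values of t occur among assignments with n8 = 1:
  t=0: p=0, q=0, r=0, s=0, t=0
  t=1: p=0, q=0, r=0, s=0, t=1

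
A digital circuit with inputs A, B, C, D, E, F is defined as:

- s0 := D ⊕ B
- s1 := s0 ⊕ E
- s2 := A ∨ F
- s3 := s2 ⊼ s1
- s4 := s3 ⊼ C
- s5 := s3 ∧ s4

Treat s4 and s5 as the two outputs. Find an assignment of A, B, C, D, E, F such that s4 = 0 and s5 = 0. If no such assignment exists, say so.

A=1, B=1, C=1, D=0, E=1, F=0

Check with A=1, B=1, C=1, D=0, E=1, F=0:
s0 = D ⊕ B = 0 ⊕ 1 = 1
s1 = s0 ⊕ E = 1 ⊕ 1 = 0
s2 = A ∨ F = 1 ∨ 0 = 1
s3 = s2 ⊼ s1 = 1 ⊼ 0 = 1
s4 = s3 ⊼ C = 1 ⊼ 1 = 0
s5 = s3 ∧ s4 = 1 ∧ 0 = 0
So s4 = 0 and s5 = 0.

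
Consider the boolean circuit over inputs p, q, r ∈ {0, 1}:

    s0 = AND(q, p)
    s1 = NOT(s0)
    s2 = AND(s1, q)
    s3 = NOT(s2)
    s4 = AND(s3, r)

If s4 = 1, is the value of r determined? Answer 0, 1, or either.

1

s4 = AND(s3, r) must be 1, so both s3 = 1 and r = 1.
s3 = NOT(s2) must be 1, so s2 = 0.
Every assignment with s4 = 1 has r = 1; there are 3 such assignment(s).
  p=0, q=0, r=1
  p=1, q=0, r=1
  p=1, q=1, r=1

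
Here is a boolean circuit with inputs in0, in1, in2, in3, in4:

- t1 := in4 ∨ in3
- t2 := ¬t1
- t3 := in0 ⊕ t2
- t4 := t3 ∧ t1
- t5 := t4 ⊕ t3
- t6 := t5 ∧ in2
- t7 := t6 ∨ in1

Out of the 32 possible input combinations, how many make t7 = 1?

17

t7 = t6 ∨ in1 must be 1, so at least one of t6, in1 is 1.
Enumerating the 32 input combinations, 17 give t7 = 1 and 15 give t7 = 0.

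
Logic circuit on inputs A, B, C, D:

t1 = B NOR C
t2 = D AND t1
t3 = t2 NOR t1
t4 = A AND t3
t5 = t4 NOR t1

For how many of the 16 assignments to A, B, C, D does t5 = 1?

t5 = t4 NOR t1 must be 1, so both t4 = 0 and t1 = 0.
t4 = A AND t3 must be 0, so at least one of A, t3 is 0.
Enumerating the 16 input combinations, 6 give t5 = 1 and 10 give t5 = 0.

6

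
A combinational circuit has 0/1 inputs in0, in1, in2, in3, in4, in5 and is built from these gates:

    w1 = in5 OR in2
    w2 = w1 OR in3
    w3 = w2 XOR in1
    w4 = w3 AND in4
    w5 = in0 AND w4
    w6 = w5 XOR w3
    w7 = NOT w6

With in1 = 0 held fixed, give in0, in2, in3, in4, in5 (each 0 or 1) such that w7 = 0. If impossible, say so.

in0=0 in2=1 in3=0 in4=0 in5=1

w7 = NOT w6 must be 0, so w6 = 1.
Check with in1 = 0 and in0=0, in2=1, in3=0, in4=0, in5=1:
w1 = in5 OR in2 = 1 OR 1 = 1
w2 = w1 OR in3 = 1 OR 0 = 1
w3 = w2 XOR in1 = 1 XOR 0 = 1
w4 = w3 AND in4 = 1 AND 0 = 0
w5 = in0 AND w4 = 0 AND 0 = 0
w6 = w5 XOR w3 = 0 XOR 1 = 1
w7 = NOT w6 = NOT 1 = 0
So w7 = 0.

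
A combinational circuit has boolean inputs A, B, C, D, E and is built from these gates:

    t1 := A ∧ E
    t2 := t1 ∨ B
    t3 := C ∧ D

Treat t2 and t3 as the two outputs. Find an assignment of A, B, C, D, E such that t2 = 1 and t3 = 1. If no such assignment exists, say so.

A=1 B=1 C=1 D=1 E=0

Check with A=1 B=1 C=1 D=1 E=0:
t1 = A ∧ E = 1 ∧ 0 = 0
t2 = t1 ∨ B = 0 ∨ 1 = 1
t3 = C ∧ D = 1 ∧ 1 = 1
So t2 = 1 and t3 = 1.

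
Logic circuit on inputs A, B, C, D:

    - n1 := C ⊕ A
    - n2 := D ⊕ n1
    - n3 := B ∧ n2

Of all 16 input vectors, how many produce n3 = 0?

n3 = B ∧ n2 must be 0, so at least one of B, n2 is 0.
Enumerating the 16 input combinations, 12 give n3 = 0 and 4 give n3 = 1.

12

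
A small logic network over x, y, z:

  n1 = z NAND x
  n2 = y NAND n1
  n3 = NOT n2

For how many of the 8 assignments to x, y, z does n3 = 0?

5

n3 = NOT n2 must be 0, so n2 = 1.
n2 = y NAND n1 must be 1, so at least one of y, n1 is 0.
Satisfying assignments:
  x=0, y=0, z=0
  x=0, y=0, z=1
  x=1, y=0, z=0
  x=1, y=0, z=1
  x=1, y=1, z=1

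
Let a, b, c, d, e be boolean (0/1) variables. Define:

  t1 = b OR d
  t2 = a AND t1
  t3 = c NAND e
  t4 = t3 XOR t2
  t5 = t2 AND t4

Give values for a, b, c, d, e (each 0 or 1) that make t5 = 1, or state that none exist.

a=1, b=0, c=1, d=1, e=1

t5 = t2 AND t4 must be 1, so both t2 = 1 and t4 = 1.
t2 = a AND t1 must be 1, so both a = 1 and t1 = 1.
Check with a=1, b=0, c=1, d=1, e=1:
t1 = b OR d = 0 OR 1 = 1
t2 = a AND t1 = 1 AND 1 = 1
t3 = c NAND e = 1 NAND 1 = 0
t4 = t3 XOR t2 = 0 XOR 1 = 1
t5 = t2 AND t4 = 1 AND 1 = 1
So t5 = 1 as required.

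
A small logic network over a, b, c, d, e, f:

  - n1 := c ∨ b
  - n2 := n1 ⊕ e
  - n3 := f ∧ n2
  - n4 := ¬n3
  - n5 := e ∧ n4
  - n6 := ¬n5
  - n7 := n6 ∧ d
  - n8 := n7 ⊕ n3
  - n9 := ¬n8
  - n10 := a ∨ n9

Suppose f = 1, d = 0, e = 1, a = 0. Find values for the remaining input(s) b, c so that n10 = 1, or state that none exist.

b=0, c=1

n10 = a ∨ n9 must be 1, so at least one of a, n9 is 1.
Check with f = 1, d = 0, e = 1, a = 0 and b=0, c=1:
n1 = c ∨ b = 1 ∨ 0 = 1
n2 = n1 ⊕ e = 1 ⊕ 1 = 0
n3 = f ∧ n2 = 1 ∧ 0 = 0
n4 = ¬n3 = ¬0 = 1
n5 = e ∧ n4 = 1 ∧ 1 = 1
n6 = ¬n5 = ¬1 = 0
n7 = n6 ∧ d = 0 ∧ 0 = 0
n8 = n7 ⊕ n3 = 0 ⊕ 0 = 0
n9 = ¬n8 = ¬0 = 1
n10 = a ∨ n9 = 0 ∨ 1 = 1
So n10 = 1.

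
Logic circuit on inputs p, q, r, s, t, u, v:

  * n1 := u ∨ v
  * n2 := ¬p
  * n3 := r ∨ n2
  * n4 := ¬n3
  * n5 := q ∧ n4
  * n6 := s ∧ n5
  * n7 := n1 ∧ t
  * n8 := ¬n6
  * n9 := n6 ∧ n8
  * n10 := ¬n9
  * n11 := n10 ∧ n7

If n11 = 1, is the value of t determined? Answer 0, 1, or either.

1

n11 = n10 ∧ n7 must be 1, so both n10 = 1 and n7 = 1.
Every assignment with n11 = 1 has t = 1; there are 48 such assignment(s).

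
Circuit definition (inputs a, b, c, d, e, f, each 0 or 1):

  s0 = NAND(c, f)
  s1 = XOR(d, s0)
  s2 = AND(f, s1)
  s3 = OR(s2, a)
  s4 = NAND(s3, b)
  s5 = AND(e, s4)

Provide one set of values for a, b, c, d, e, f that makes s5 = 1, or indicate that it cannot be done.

s5 = AND(e, s4) must be 1, so both e = 1 and s4 = 1.
Check with a=1 b=0 c=1 d=0 e=1 f=0:
s0 = NAND(c, f) = NAND(1, 0) = 1
s1 = XOR(d, s0) = XOR(0, 1) = 1
s2 = AND(f, s1) = AND(0, 1) = 0
s3 = OR(s2, a) = OR(0, 1) = 1
s4 = NAND(s3, b) = NAND(1, 0) = 1
s5 = AND(e, s4) = AND(1, 1) = 1
So s5 = 1 as required.

a=1 b=0 c=1 d=0 e=1 f=0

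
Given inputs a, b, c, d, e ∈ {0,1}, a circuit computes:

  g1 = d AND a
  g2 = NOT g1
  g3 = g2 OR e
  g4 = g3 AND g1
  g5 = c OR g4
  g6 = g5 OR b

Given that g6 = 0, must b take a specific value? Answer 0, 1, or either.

g6 = g5 OR b must be 0, so both g5 = 0 and b = 0.
g5 = c OR g4 must be 0, so both c = 0 and g4 = 0.
g4 = g3 AND g1 must be 0, so at least one of g3, g1 is 0.
Every assignment with g6 = 0 has b = 0; there are 7 such assignment(s).

0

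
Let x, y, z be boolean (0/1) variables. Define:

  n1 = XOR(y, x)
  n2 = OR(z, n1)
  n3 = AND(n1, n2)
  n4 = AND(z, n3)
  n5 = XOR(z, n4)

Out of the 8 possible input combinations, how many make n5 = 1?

2

n5 = XOR(z, n4) must be 1, so z and n4 differ.
Enumerating the 8 input combinations, 2 give n5 = 1 and 6 give n5 = 0.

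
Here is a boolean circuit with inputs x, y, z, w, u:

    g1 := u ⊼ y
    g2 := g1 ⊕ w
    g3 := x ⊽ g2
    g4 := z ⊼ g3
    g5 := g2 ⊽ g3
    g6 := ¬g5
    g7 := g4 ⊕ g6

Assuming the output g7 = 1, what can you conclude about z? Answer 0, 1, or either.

Both values of z occur among assignments with g7 = 1:
  z=0: x=1, y=0, z=0, w=1, u=0
  z=1: x=0, y=0, z=1, w=1, u=0

either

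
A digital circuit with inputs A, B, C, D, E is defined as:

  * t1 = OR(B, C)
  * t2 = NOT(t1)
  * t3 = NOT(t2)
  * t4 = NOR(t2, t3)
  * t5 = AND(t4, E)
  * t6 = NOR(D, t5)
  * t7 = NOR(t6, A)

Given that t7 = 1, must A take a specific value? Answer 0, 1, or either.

t7 = NOR(t6, A) must be 1, so both t6 = 0 and A = 0.
t6 = NOR(D, t5) must be 0, so at least one of D, t5 is 1.
Every assignment with t7 = 1 has A = 0; there are 8 such assignment(s).

0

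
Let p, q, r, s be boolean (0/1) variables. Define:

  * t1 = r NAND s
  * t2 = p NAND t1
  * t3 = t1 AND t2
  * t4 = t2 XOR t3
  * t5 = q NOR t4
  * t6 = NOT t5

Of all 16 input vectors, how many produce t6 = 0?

6

t6 = NOT t5 must be 0, so t5 = 1.
t5 = q NOR t4 must be 1, so both q = 0 and t4 = 0.
t4 = t2 XOR t3 must be 0, so t2 and t3 are equal.
Enumerating the 16 input combinations, 6 give t6 = 0 and 10 give t6 = 1.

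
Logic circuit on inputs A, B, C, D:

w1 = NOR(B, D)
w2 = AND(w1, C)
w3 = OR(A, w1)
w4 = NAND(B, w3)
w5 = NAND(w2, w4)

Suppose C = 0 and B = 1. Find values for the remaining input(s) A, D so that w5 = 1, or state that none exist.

w5 = NAND(w2, w4) must be 1, so at least one of w2, w4 is 0.
Check with C = 0 and B = 1 and A=1, D=0:
w1 = NOR(B, D) = NOR(1, 0) = 0
w2 = AND(w1, C) = AND(0, 0) = 0
w3 = OR(A, w1) = OR(1, 0) = 1
w4 = NAND(B, w3) = NAND(1, 1) = 0
w5 = NAND(w2, w4) = NAND(0, 0) = 1
So w5 = 1.

A=1, D=0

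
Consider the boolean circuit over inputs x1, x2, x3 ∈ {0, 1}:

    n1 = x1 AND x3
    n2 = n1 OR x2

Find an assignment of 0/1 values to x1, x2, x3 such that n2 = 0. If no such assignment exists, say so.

n2 = n1 OR x2 must be 0, so both n1 = 0 and x2 = 0.
n1 = x1 AND x3 must be 0, so at least one of x1, x3 is 0.
Check with x1=0, x2=0, x3=1:
n1 = x1 AND x3 = 0 AND 1 = 0
n2 = n1 OR x2 = 0 OR 0 = 0
So n2 = 0 as required.

x1=0, x2=0, x3=1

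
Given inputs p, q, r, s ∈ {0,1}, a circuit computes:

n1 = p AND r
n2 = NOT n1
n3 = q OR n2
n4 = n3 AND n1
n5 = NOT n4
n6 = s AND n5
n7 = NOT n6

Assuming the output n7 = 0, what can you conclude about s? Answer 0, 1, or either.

1

n7 = NOT n6 must be 0, so n6 = 1.
Every assignment with n7 = 0 has s = 1; there are 7 such assignment(s).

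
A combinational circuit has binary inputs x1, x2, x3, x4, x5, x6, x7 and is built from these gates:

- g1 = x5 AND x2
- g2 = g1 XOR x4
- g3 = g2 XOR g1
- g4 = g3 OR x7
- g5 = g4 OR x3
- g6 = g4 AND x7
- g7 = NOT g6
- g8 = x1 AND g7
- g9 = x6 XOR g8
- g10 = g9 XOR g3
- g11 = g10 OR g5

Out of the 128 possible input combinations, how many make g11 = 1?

120

g11 = g10 OR g5 must be 1, so at least one of g10, g5 is 1.
Enumerating the 128 input combinations, 120 give g11 = 1 and 8 give g11 = 0.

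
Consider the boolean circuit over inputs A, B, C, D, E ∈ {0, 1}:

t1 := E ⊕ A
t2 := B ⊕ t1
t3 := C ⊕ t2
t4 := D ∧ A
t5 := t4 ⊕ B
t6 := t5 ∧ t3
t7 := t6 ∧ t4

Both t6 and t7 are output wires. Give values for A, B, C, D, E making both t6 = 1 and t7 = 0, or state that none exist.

A=0 B=1 C=0 D=1 E=0

Check with A=0 B=1 C=0 D=1 E=0:
t1 = E ⊕ A = 0 ⊕ 0 = 0
t2 = B ⊕ t1 = 1 ⊕ 0 = 1
t3 = C ⊕ t2 = 0 ⊕ 1 = 1
t4 = D ∧ A = 1 ∧ 0 = 0
t5 = t4 ⊕ B = 0 ⊕ 1 = 1
t6 = t5 ∧ t3 = 1 ∧ 1 = 1
t7 = t6 ∧ t4 = 1 ∧ 0 = 0
So t6 = 1 and t7 = 0.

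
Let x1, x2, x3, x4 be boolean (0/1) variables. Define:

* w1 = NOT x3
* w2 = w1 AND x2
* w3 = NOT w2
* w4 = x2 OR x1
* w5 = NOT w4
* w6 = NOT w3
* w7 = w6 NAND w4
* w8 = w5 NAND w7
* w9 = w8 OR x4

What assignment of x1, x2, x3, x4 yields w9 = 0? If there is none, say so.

Check with x1=0, x2=0, x3=1, x4=0:
w1 = NOT x3 = NOT 1 = 0
w2 = w1 AND x2 = 0 AND 0 = 0
w3 = NOT w2 = NOT 0 = 1
w4 = x2 OR x1 = 0 OR 0 = 0
w5 = NOT w4 = NOT 0 = 1
w6 = NOT w3 = NOT 1 = 0
w7 = w6 NAND w4 = 0 NAND 0 = 1
w8 = w5 NAND w7 = 1 NAND 1 = 0
w9 = w8 OR x4 = 0 OR 0 = 0
So w9 = 0 as required.

x1=0, x2=0, x3=1, x4=0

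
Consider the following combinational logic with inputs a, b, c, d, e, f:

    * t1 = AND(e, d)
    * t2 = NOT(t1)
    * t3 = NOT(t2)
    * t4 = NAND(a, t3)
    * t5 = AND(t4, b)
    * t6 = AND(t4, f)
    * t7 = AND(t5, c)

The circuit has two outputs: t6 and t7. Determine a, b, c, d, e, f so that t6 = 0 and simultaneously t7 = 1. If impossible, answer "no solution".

a=1, b=1, c=1, d=0, e=1, f=0

Check with a=1, b=1, c=1, d=0, e=1, f=0:
t1 = AND(e, d) = AND(1, 0) = 0
t2 = NOT(t1) = NOT 0 = 1
t3 = NOT(t2) = NOT 1 = 0
t4 = NAND(a, t3) = NAND(1, 0) = 1
t5 = AND(t4, b) = AND(1, 1) = 1
t6 = AND(t4, f) = AND(1, 0) = 0
t7 = AND(t5, c) = AND(1, 1) = 1
So t6 = 0 and t7 = 1.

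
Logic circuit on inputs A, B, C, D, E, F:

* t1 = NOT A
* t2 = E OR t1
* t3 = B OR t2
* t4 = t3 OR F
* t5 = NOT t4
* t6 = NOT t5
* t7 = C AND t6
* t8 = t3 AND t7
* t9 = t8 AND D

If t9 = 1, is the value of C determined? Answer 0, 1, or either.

1

t9 = t8 AND D must be 1, so both t8 = 1 and D = 1.
t8 = t3 AND t7 must be 1, so both t3 = 1 and t7 = 1.
Every assignment with t9 = 1 has C = 1; there are 14 such assignment(s).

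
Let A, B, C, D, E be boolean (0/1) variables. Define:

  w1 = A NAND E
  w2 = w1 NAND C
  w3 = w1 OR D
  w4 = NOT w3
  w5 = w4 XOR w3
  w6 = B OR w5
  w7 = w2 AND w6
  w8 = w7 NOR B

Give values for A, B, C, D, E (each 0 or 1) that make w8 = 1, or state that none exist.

w8 = w7 NOR B must be 1, so both w7 = 0 and B = 0.
w7 = w2 AND w6 must be 0, so at least one of w2, w6 is 0.
Check with A=0 B=0 C=1 D=1 E=0:
w1 = A NAND E = 0 NAND 0 = 1
w2 = w1 NAND C = 1 NAND 1 = 0
w3 = w1 OR D = 1 OR 1 = 1
w4 = NOT w3 = NOT 1 = 0
w5 = w4 XOR w3 = 0 XOR 1 = 1
w6 = B OR w5 = 0 OR 1 = 1
w7 = w2 AND w6 = 0 AND 1 = 0
w8 = w7 NOR B = 0 NOR 0 = 1
So w8 = 1 as required.

A=0 B=0 C=1 D=1 E=0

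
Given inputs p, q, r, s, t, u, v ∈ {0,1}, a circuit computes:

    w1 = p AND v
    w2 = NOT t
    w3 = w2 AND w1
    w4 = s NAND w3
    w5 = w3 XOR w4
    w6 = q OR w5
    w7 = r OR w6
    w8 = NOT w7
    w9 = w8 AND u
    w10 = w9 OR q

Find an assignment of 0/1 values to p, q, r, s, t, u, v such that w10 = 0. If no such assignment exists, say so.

p=1 q=0 r=0 s=1 t=1 u=1 v=0

w10 = w9 OR q must be 0, so both w9 = 0 and q = 0.
Check with p=1 q=0 r=0 s=1 t=1 u=1 v=0:
w1 = p AND v = 1 AND 0 = 0
w2 = NOT t = NOT 1 = 0
w3 = w2 AND w1 = 0 AND 0 = 0
w4 = s NAND w3 = 1 NAND 0 = 1
w5 = w3 XOR w4 = 0 XOR 1 = 1
w6 = q OR w5 = 0 OR 1 = 1
w7 = r OR w6 = 0 OR 1 = 1
w8 = NOT w7 = NOT 1 = 0
w9 = w8 AND u = 0 AND 1 = 0
w10 = w9 OR q = 0 OR 0 = 0
So w10 = 0 as required.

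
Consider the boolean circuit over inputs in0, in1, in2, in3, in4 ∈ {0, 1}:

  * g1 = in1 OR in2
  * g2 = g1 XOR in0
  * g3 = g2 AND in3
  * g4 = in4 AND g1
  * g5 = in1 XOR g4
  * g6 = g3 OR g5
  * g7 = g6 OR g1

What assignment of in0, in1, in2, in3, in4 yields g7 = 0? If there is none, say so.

g7 = g6 OR g1 must be 0, so both g6 = 0 and g1 = 0.
g6 = g3 OR g5 must be 0, so both g3 = 0 and g5 = 0.
g1 = in1 OR in2 must be 0, so both in1 = 0 and in2 = 0.
Check with in0=0, in1=0, in2=0, in3=1, in4=1:
g1 = in1 OR in2 = 0 OR 0 = 0
g2 = g1 XOR in0 = 0 XOR 0 = 0
g3 = g2 AND in3 = 0 AND 1 = 0
g4 = in4 AND g1 = 1 AND 0 = 0
g5 = in1 XOR g4 = 0 XOR 0 = 0
g6 = g3 OR g5 = 0 OR 0 = 0
g7 = g6 OR g1 = 0 OR 0 = 0
So g7 = 0 as required.

in0=0, in1=0, in2=0, in3=1, in4=1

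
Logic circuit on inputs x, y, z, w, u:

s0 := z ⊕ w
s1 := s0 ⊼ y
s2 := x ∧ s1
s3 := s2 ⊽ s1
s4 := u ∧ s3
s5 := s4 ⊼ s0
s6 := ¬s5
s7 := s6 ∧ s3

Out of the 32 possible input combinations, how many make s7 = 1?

s7 = s6 ∧ s3 must be 1, so both s6 = 1 and s3 = 1.
s6 = ¬s5 must be 1, so s5 = 0.
Satisfying assignments:
  x=0, y=1, z=0, w=1, u=1
  x=0, y=1, z=1, w=0, u=1
  x=1, y=1, z=0, w=1, u=1
  x=1, y=1, z=1, w=0, u=1

4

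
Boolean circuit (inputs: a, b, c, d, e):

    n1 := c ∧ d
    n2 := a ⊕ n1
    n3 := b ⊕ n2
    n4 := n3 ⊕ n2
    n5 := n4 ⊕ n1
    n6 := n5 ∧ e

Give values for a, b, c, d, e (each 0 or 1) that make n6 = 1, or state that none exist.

a=0, b=1, c=0, d=1, e=1

Check with a=0, b=1, c=0, d=1, e=1:
n1 = c ∧ d = 0 ∧ 1 = 0
n2 = a ⊕ n1 = 0 ⊕ 0 = 0
n3 = b ⊕ n2 = 1 ⊕ 0 = 1
n4 = n3 ⊕ n2 = 1 ⊕ 0 = 1
n5 = n4 ⊕ n1 = 1 ⊕ 0 = 1
n6 = n5 ∧ e = 1 ∧ 1 = 1
So n6 = 1 as required.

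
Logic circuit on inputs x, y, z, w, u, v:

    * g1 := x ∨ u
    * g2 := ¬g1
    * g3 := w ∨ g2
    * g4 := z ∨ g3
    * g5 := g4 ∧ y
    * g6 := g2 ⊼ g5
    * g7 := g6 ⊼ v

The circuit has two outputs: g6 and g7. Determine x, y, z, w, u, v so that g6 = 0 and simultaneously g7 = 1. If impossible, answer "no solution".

x=0 y=1 z=1 w=0 u=0 v=0

Check with x=0 y=1 z=1 w=0 u=0 v=0:
g1 = x ∨ u = 0 ∨ 0 = 0
g2 = ¬g1 = ¬0 = 1
g3 = w ∨ g2 = 0 ∨ 1 = 1
g4 = z ∨ g3 = 1 ∨ 1 = 1
g5 = g4 ∧ y = 1 ∧ 1 = 1
g6 = g2 ⊼ g5 = 1 ⊼ 1 = 0
g7 = g6 ⊼ v = 0 ⊼ 0 = 1
So g6 = 0 and g7 = 1.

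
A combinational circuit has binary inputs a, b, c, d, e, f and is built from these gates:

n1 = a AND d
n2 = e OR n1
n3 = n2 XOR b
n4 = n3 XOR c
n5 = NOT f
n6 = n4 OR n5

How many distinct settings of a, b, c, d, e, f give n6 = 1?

n6 = n4 OR n5 must be 1, so at least one of n4, n5 is 1.
Enumerating the 64 input combinations, 48 give n6 = 1 and 16 give n6 = 0.

48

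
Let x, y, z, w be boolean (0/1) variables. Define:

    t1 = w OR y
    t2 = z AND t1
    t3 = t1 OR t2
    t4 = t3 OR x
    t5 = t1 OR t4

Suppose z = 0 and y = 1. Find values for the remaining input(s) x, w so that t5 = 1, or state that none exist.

t5 = t1 OR t4 must be 1, so at least one of t1, t4 is 1.
Check with z = 0 and y = 1 and x=0, w=1:
t1 = w OR y = 1 OR 1 = 1
t2 = z AND t1 = 0 AND 1 = 0
t3 = t1 OR t2 = 1 OR 0 = 1
t4 = t3 OR x = 1 OR 0 = 1
t5 = t1 OR t4 = 1 OR 1 = 1
So t5 = 1.

x=0 w=1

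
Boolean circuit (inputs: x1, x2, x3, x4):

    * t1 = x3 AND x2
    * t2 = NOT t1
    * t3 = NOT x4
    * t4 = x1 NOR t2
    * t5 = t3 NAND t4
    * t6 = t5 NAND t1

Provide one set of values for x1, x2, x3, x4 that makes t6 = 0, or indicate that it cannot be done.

t6 = t5 NAND t1 must be 0, so both t5 = 1 and t1 = 1.
Check with x1=1 x2=1 x3=1 x4=0:
t1 = x3 AND x2 = 1 AND 1 = 1
t2 = NOT t1 = NOT 1 = 0
t3 = NOT x4 = NOT 0 = 1
t4 = x1 NOR t2 = 1 NOR 0 = 0
t5 = t3 NAND t4 = 1 NAND 0 = 1
t6 = t5 NAND t1 = 1 NAND 1 = 0
So t6 = 0 as required.

x1=1 x2=1 x3=1 x4=0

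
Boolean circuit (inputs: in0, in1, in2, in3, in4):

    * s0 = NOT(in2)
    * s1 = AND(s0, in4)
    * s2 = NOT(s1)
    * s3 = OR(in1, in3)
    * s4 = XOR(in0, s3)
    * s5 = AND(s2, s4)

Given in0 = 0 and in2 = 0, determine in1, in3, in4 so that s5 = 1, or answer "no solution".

in1=0, in3=1, in4=0

s5 = AND(s2, s4) must be 1, so both s2 = 1 and s4 = 1.
s2 = NOT(s1) must be 1, so s1 = 0.
Check with in0 = 0 and in2 = 0 and in1=0, in3=1, in4=0:
s0 = NOT(in2) = NOT 0 = 1
s1 = AND(s0, in4) = AND(1, 0) = 0
s2 = NOT(s1) = NOT 0 = 1
s3 = OR(in1, in3) = OR(0, 1) = 1
s4 = XOR(in0, s3) = XOR(0, 1) = 1
s5 = AND(s2, s4) = AND(1, 1) = 1
So s5 = 1.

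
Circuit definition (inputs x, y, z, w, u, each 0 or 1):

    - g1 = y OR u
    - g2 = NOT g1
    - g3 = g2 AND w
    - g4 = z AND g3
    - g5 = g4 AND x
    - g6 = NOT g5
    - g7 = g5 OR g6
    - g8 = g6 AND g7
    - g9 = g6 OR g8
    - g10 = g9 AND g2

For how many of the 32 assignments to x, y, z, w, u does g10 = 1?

g10 = g9 AND g2 must be 1, so both g9 = 1 and g2 = 1.
g9 = g6 OR g8 must be 1, so at least one of g6, g8 is 1.
Enumerating the 32 input combinations, 7 give g10 = 1 and 25 give g10 = 0.

7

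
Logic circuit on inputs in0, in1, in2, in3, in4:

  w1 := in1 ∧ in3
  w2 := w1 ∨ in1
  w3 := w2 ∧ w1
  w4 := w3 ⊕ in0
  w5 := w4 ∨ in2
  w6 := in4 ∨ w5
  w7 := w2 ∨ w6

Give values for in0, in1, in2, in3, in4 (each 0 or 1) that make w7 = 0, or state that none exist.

Check with in0=0, in1=0, in2=0, in3=1, in4=0:
w1 = in1 ∧ in3 = 0 ∧ 1 = 0
w2 = w1 ∨ in1 = 0 ∨ 0 = 0
w3 = w2 ∧ w1 = 0 ∧ 0 = 0
w4 = w3 ⊕ in0 = 0 ⊕ 0 = 0
w5 = w4 ∨ in2 = 0 ∨ 0 = 0
w6 = in4 ∨ w5 = 0 ∨ 0 = 0
w7 = w2 ∨ w6 = 0 ∨ 0 = 0
So w7 = 0 as required.

in0=0, in1=0, in2=0, in3=1, in4=0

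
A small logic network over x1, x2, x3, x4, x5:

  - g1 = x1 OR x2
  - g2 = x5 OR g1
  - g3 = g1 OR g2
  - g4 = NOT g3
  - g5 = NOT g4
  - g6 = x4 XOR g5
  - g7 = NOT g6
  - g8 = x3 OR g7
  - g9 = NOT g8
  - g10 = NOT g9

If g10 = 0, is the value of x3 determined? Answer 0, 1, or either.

0

g10 = NOT g9 must be 0, so g9 = 1.
g9 = NOT g8 must be 1, so g8 = 0.
Every assignment with g10 = 0 has x3 = 0; there are 8 such assignment(s).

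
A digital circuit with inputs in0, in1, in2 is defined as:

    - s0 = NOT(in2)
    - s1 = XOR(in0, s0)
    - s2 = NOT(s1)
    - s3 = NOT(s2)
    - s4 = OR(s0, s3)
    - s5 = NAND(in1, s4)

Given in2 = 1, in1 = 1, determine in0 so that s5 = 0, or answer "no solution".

s5 = NAND(in1, s4) must be 0, so both in1 = 1 and s4 = 1.
s4 = OR(s0, s3) must be 1, so at least one of s0, s3 is 1.
Check with in2 = 1, in1 = 1 and in0=1:
s0 = NOT(in2) = NOT 1 = 0
s1 = XOR(in0, s0) = XOR(1, 0) = 1
s2 = NOT(s1) = NOT 1 = 0
s3 = NOT(s2) = NOT 0 = 1
s4 = OR(s0, s3) = OR(0, 1) = 1
s5 = NAND(in1, s4) = NAND(1, 1) = 0
So s5 = 0.

in0=1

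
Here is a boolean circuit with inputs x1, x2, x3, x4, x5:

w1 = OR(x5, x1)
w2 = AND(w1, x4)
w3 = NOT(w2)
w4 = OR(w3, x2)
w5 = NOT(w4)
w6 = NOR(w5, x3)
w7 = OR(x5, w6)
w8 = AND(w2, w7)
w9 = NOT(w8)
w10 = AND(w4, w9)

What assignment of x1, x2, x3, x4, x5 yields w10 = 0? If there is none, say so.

x1=0, x2=0, x3=1, x4=1, x5=1

w10 = AND(w4, w9) must be 0, so at least one of w4, w9 is 0.
Check with x1=0, x2=0, x3=1, x4=1, x5=1:
w1 = OR(x5, x1) = OR(1, 0) = 1
w2 = AND(w1, x4) = AND(1, 1) = 1
w3 = NOT(w2) = NOT 1 = 0
w4 = OR(w3, x2) = OR(0, 0) = 0
w5 = NOT(w4) = NOT 0 = 1
w6 = NOR(w5, x3) = NOR(1, 1) = 0
w7 = OR(x5, w6) = OR(1, 0) = 1
w8 = AND(w2, w7) = AND(1, 1) = 1
w9 = NOT(w8) = NOT 1 = 0
w10 = AND(w4, w9) = AND(0, 0) = 0
So w10 = 0 as required.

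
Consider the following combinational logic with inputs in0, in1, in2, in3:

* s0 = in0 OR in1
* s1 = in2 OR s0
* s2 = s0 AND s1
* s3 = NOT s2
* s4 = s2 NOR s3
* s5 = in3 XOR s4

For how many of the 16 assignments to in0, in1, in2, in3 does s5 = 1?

s5 = in3 XOR s4 must be 1, so in3 and s4 differ.
Enumerating the 16 input combinations, 8 give s5 = 1 and 8 give s5 = 0.

8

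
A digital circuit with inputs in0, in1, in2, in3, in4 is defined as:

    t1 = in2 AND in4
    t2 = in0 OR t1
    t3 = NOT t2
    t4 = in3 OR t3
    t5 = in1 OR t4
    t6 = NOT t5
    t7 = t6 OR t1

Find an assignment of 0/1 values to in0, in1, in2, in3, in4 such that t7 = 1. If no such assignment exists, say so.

t7 = t6 OR t1 must be 1, so at least one of t6, t1 is 1.
Check with in0=1, in1=0, in2=1, in3=1, in4=1:
t1 = in2 AND in4 = 1 AND 1 = 1
t2 = in0 OR t1 = 1 OR 1 = 1
t3 = NOT t2 = NOT 1 = 0
t4 = in3 OR t3 = 1 OR 0 = 1
t5 = in1 OR t4 = 0 OR 1 = 1
t6 = NOT t5 = NOT 1 = 0
t7 = t6 OR t1 = 0 OR 1 = 1
So t7 = 1 as required.

in0=1, in1=0, in2=1, in3=1, in4=1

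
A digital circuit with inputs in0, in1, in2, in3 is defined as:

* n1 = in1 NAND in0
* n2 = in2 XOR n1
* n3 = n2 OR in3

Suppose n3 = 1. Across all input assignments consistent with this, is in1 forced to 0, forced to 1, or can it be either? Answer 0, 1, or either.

either

Both values of in1 occur among assignments with n3 = 1:
  in1=0: in0=0, in1=0, in2=0, in3=0
  in1=1: in0=0, in1=1, in2=0, in3=0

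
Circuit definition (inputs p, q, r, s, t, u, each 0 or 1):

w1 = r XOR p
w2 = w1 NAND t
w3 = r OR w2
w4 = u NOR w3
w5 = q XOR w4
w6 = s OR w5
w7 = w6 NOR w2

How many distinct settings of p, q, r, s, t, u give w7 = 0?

w7 = w6 NOR w2 must be 0, so at least one of w6, w2 is 1.
Enumerating the 64 input combinations, 60 give w7 = 0 and 4 give w7 = 1.

60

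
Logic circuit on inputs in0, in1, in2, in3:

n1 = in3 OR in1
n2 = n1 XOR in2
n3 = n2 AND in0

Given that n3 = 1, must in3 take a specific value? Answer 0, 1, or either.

Both values of in3 occur among assignments with n3 = 1:
  in3=0: in0=1, in1=0, in2=1, in3=0
  in3=1: in0=1, in1=0, in2=0, in3=1

either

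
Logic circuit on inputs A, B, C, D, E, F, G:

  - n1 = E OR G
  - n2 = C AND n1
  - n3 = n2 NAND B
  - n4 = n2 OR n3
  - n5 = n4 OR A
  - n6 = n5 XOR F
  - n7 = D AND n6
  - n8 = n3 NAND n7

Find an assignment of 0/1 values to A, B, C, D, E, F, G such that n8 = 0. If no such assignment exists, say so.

A=1, B=0, C=1, D=1, E=1, F=0, G=1

Check with A=1, B=0, C=1, D=1, E=1, F=0, G=1:
n1 = E OR G = 1 OR 1 = 1
n2 = C AND n1 = 1 AND 1 = 1
n3 = n2 NAND B = 1 NAND 0 = 1
n4 = n2 OR n3 = 1 OR 1 = 1
n5 = n4 OR A = 1 OR 1 = 1
n6 = n5 XOR F = 1 XOR 0 = 1
n7 = D AND n6 = 1 AND 1 = 1
n8 = n3 NAND n7 = 1 NAND 1 = 0
So n8 = 0 as required.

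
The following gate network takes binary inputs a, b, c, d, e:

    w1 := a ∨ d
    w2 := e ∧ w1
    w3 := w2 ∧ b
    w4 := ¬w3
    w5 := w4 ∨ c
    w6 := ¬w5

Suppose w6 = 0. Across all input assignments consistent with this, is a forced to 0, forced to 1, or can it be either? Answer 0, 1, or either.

either

Both values of a occur among assignments with w6 = 0:
  a=0: a=0, b=0, c=0, d=0, e=0
  a=1: a=1, b=0, c=0, d=0, e=0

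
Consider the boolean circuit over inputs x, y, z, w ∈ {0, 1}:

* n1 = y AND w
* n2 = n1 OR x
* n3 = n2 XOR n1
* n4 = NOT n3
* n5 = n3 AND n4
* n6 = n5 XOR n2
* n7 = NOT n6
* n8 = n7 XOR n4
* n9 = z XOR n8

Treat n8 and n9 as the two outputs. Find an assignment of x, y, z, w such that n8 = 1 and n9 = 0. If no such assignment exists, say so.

x=1 y=1 z=1 w=1

Check with x=1 y=1 z=1 w=1:
n1 = y AND w = 1 AND 1 = 1
n2 = n1 OR x = 1 OR 1 = 1
n3 = n2 XOR n1 = 1 XOR 1 = 0
n4 = NOT n3 = NOT 0 = 1
n5 = n3 AND n4 = 0 AND 1 = 0
n6 = n5 XOR n2 = 0 XOR 1 = 1
n7 = NOT n6 = NOT 1 = 0
n8 = n7 XOR n4 = 0 XOR 1 = 1
n9 = z XOR n8 = 1 XOR 1 = 0
So n8 = 1 and n9 = 0.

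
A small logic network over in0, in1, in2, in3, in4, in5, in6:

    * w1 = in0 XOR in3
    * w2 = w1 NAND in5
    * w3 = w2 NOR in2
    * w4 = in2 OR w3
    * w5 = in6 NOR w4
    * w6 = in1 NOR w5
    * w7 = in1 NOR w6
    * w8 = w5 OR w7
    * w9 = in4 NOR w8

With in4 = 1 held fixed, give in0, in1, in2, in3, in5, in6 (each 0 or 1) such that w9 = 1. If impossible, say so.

With in4 = 1 fixed, none of the 64 settings of in0, in1, in2, in3, in5, in6 give w9 = 1.
For example, with in0=0, in1=1, in2=1, in3=0, in5=1, in6=1:
w1 = in0 XOR in3 = 0 XOR 0 = 0
w2 = w1 NAND in5 = 0 NAND 1 = 1
w3 = w2 NOR in2 = 1 NOR 1 = 0
w4 = in2 OR w3 = 1 OR 0 = 1
w5 = in6 NOR w4 = 1 NOR 1 = 0
w6 = in1 NOR w5 = 1 NOR 0 = 0
w7 = in1 NOR w6 = 1 NOR 0 = 0
w8 = w5 OR w7 = 0 OR 0 = 0
w9 = in4 NOR w8 = 1 NOR 0 = 0
giving w9 = 0 ≠ 1.

no solution exists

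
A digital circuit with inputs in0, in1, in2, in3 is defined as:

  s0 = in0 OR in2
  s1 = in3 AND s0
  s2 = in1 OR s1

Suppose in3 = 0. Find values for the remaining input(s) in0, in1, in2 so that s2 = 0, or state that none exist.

s2 = in1 OR s1 must be 0, so both in1 = 0 and s1 = 0.
Check with in3 = 0 and in0=0, in1=0, in2=0:
s0 = in0 OR in2 = 0 OR 0 = 0
s1 = in3 AND s0 = 0 AND 0 = 0
s2 = in1 OR s1 = 0 OR 0 = 0
So s2 = 0.

in0=0, in1=0, in2=0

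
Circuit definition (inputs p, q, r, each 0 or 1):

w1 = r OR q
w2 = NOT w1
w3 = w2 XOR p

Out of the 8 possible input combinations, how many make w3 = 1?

w3 = w2 XOR p must be 1, so w2 and p differ.
Enumerating the 8 input combinations, 4 give w3 = 1 and 4 give w3 = 0.

4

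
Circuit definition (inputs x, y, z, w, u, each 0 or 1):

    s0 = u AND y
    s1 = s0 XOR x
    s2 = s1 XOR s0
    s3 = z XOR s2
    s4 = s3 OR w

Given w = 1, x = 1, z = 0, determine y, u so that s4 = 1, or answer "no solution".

s4 = s3 OR w must be 1, so at least one of s3, w is 1.
Check with w = 1, x = 1, z = 0 and y=1, u=0:
s0 = u AND y = 0 AND 1 = 0
s1 = s0 XOR x = 0 XOR 1 = 1
s2 = s1 XOR s0 = 1 XOR 0 = 1
s3 = z XOR s2 = 0 XOR 1 = 1
s4 = s3 OR w = 1 OR 1 = 1
So s4 = 1.

y=1, u=0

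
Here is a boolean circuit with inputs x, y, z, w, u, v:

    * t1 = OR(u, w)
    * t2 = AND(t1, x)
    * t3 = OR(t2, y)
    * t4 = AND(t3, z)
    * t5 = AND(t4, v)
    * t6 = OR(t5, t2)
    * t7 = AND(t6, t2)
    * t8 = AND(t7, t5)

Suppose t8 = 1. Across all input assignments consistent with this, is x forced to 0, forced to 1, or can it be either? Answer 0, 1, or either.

1

t8 = AND(t7, t5) must be 1, so both t7 = 1 and t5 = 1.
t7 = AND(t6, t2) must be 1, so both t6 = 1 and t2 = 1.
Every assignment with t8 = 1 has x = 1; there are 6 such assignment(s).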